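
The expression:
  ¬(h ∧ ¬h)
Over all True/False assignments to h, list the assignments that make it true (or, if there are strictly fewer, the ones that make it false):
is always true.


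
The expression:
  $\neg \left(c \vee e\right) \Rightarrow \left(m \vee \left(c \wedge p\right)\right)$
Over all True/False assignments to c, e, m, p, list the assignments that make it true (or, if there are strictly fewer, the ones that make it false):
is false only for:
  c=False, e=False, m=False, p=False;
  c=False, e=False, m=False, p=True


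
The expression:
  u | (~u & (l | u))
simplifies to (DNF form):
l | u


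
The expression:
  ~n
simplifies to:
~n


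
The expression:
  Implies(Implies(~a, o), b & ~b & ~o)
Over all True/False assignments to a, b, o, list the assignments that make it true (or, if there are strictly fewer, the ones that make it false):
is true only for:
  a=False, b=False, o=False;
  a=False, b=True, o=False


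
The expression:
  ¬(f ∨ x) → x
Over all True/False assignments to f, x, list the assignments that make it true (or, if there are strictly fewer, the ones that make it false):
is false only for:
  f=False, x=False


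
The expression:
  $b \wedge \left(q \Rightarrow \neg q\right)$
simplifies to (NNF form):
$b \wedge \neg q$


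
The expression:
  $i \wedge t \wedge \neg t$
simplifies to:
$\text{False}$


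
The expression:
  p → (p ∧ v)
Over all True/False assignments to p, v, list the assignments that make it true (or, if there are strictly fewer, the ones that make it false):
is false only for:
  p=True, v=False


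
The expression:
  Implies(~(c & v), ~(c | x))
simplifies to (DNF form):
(c & v) | (~c & ~x)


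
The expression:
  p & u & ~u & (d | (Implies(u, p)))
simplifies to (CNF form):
False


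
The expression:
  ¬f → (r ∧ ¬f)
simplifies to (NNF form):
f ∨ r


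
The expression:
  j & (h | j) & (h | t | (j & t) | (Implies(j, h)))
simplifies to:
j & (h | t)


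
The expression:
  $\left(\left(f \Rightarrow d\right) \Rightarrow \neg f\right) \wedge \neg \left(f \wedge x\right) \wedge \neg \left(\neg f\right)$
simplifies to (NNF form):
$f \wedge \neg d \wedge \neg x$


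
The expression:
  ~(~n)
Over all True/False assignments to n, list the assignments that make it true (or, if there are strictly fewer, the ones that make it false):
is true only for:
  n=True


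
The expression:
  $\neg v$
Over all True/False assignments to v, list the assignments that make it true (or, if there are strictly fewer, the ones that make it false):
is true only for:
  v=False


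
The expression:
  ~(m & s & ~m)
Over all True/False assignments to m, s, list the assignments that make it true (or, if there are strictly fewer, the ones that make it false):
is always true.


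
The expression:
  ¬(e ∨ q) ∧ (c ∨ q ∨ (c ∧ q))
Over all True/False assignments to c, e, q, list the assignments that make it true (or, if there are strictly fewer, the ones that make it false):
is true only for:
  c=True, e=False, q=False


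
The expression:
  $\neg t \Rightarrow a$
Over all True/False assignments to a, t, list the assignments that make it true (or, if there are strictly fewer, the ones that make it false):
is false only for:
  a=False, t=False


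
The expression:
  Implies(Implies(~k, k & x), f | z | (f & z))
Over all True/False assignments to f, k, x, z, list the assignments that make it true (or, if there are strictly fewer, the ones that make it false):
is false only for:
  f=False, k=True, x=False, z=False;
  f=False, k=True, x=True, z=False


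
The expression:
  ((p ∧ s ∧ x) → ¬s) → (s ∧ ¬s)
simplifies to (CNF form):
p ∧ s ∧ x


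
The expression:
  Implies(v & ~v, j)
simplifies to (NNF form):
True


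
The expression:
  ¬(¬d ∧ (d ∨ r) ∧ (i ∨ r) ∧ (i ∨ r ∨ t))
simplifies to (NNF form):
d ∨ ¬r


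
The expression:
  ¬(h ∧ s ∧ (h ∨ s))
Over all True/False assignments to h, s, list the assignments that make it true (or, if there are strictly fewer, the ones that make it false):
is false only for:
  h=True, s=True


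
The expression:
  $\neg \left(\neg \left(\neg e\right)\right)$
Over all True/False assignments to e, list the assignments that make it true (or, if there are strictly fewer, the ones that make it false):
is true only for:
  e=False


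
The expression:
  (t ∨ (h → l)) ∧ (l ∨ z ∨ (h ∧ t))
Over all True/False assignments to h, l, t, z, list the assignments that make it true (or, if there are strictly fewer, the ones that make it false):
is false only for:
  h=False, l=False, t=False, z=False;
  h=False, l=False, t=True, z=False;
  h=True, l=False, t=False, z=False;
  h=True, l=False, t=False, z=True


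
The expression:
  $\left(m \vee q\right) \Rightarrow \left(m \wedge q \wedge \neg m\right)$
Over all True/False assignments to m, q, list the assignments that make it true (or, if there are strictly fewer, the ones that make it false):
is true only for:
  m=False, q=False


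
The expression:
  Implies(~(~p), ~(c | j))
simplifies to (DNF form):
~p | (~c & ~j)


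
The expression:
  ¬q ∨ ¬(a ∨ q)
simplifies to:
¬q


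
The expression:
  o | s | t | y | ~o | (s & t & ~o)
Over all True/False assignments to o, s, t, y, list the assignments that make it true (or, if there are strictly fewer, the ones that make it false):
is always true.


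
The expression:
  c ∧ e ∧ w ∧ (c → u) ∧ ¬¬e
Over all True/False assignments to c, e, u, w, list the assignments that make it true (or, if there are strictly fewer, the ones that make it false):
is true only for:
  c=True, e=True, u=True, w=True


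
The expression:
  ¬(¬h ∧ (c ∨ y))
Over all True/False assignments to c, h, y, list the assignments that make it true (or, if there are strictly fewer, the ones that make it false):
is false only for:
  c=False, h=False, y=True;
  c=True, h=False, y=False;
  c=True, h=False, y=True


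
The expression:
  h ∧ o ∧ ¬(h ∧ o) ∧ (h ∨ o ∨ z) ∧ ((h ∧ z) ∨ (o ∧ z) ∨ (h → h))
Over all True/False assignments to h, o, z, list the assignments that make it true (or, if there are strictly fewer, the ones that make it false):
is never true.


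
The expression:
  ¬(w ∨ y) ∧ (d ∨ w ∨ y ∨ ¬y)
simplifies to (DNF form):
¬w ∧ ¬y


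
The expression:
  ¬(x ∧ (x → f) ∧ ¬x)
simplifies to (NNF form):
True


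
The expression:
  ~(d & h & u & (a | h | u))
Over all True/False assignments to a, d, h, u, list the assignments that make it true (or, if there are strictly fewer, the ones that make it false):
is false only for:
  a=False, d=True, h=True, u=True;
  a=True, d=True, h=True, u=True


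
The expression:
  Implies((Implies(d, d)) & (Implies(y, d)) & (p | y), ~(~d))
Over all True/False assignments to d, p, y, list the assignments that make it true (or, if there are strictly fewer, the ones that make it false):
is false only for:
  d=False, p=True, y=False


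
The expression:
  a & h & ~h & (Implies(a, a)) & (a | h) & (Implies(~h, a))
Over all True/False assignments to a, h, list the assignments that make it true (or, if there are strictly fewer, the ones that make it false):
is never true.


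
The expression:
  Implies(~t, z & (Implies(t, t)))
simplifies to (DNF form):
t | z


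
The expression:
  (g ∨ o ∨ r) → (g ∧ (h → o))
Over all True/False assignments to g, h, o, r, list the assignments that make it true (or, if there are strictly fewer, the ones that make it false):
is true only for:
  g=False, h=False, o=False, r=False;
  g=False, h=True, o=False, r=False;
  g=True, h=False, o=False, r=False;
  g=True, h=False, o=False, r=True;
  g=True, h=False, o=True, r=False;
  g=True, h=False, o=True, r=True;
  g=True, h=True, o=True, r=False;
  g=True, h=True, o=True, r=True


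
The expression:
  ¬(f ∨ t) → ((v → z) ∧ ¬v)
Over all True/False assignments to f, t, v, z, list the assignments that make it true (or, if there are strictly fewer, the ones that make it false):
is false only for:
  f=False, t=False, v=True, z=False;
  f=False, t=False, v=True, z=True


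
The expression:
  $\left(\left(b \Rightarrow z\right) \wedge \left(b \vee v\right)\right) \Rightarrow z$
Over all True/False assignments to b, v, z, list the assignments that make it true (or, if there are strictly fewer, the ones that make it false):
is false only for:
  b=False, v=True, z=False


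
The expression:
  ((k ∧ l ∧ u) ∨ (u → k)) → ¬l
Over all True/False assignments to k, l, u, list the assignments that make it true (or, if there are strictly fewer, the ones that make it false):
is false only for:
  k=False, l=True, u=False;
  k=True, l=True, u=False;
  k=True, l=True, u=True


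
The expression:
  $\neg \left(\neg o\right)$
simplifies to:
$o$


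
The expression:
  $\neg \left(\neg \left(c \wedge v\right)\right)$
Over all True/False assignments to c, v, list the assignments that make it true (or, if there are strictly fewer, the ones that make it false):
is true only for:
  c=True, v=True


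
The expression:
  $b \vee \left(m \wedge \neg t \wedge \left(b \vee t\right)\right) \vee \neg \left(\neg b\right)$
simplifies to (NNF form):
$b$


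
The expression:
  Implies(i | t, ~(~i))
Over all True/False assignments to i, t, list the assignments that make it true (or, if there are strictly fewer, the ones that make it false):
is false only for:
  i=False, t=True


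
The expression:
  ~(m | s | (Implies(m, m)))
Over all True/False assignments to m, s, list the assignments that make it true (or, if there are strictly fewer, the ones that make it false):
is never true.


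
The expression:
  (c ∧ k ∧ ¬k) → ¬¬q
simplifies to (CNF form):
True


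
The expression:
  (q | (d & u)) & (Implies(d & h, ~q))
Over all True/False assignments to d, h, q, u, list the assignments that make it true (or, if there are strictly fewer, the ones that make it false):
is true only for:
  d=False, h=False, q=True, u=False;
  d=False, h=False, q=True, u=True;
  d=False, h=True, q=True, u=False;
  d=False, h=True, q=True, u=True;
  d=True, h=False, q=False, u=True;
  d=True, h=False, q=True, u=False;
  d=True, h=False, q=True, u=True;
  d=True, h=True, q=False, u=True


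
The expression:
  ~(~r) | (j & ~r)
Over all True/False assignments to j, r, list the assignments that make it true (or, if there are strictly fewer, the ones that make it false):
is false only for:
  j=False, r=False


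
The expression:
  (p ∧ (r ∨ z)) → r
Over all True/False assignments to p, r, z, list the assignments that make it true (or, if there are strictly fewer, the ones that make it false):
is false only for:
  p=True, r=False, z=True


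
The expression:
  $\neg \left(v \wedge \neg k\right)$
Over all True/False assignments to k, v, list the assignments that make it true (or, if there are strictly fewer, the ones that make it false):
is false only for:
  k=False, v=True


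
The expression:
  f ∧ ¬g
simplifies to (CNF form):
f ∧ ¬g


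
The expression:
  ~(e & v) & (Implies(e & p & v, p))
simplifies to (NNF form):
~e | ~v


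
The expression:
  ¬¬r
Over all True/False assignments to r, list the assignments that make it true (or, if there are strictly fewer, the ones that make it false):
is true only for:
  r=True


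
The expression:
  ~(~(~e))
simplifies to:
~e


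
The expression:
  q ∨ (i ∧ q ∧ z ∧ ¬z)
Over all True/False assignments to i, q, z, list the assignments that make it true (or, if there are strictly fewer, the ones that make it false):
is true only for:
  i=False, q=True, z=False;
  i=False, q=True, z=True;
  i=True, q=True, z=False;
  i=True, q=True, z=True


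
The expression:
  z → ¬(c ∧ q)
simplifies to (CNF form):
¬c ∨ ¬q ∨ ¬z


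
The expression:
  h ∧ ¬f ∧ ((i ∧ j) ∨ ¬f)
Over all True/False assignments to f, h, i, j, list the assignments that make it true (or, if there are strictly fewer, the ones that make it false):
is true only for:
  f=False, h=True, i=False, j=False;
  f=False, h=True, i=False, j=True;
  f=False, h=True, i=True, j=False;
  f=False, h=True, i=True, j=True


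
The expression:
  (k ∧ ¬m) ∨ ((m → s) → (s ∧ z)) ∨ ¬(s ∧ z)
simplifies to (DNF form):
True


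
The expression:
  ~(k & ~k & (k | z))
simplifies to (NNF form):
True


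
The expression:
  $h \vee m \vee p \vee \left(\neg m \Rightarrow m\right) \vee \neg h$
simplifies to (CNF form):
$\text{True}$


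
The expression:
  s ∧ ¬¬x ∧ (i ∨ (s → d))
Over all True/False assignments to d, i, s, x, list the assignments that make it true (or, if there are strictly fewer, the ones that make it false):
is true only for:
  d=False, i=True, s=True, x=True;
  d=True, i=False, s=True, x=True;
  d=True, i=True, s=True, x=True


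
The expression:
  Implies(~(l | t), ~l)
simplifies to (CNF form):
True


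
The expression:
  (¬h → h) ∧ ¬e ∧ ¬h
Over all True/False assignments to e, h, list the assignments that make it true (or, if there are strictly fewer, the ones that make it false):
is never true.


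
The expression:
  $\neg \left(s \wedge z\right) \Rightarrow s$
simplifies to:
$s$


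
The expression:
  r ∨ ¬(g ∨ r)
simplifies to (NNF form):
r ∨ ¬g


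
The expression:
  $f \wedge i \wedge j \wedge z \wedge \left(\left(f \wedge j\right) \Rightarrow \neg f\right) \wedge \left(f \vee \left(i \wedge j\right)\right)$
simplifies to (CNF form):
$\text{False}$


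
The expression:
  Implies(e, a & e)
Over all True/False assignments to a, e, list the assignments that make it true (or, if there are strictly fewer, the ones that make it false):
is false only for:
  a=False, e=True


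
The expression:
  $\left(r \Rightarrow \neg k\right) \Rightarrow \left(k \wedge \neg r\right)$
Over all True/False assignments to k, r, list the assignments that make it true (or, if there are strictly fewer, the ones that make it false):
is true only for:
  k=True, r=False;
  k=True, r=True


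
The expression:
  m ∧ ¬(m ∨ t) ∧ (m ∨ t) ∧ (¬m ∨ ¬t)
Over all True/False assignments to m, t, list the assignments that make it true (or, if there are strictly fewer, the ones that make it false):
is never true.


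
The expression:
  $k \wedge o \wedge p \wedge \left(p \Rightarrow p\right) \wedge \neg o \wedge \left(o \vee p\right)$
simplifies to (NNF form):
$\text{False}$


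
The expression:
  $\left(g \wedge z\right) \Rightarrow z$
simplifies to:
$\text{True}$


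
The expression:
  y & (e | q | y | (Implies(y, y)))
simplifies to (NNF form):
y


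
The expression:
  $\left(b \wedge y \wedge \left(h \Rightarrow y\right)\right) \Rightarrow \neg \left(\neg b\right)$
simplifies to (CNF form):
$\text{True}$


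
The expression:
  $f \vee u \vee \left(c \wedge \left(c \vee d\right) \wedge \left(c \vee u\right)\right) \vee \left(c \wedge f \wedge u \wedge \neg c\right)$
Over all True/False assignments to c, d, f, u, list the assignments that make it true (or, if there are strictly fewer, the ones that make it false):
is false only for:
  c=False, d=False, f=False, u=False;
  c=False, d=True, f=False, u=False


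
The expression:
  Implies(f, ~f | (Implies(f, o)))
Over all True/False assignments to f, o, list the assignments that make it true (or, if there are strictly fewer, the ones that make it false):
is false only for:
  f=True, o=False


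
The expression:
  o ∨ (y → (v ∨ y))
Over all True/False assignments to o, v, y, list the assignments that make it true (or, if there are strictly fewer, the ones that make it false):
is always true.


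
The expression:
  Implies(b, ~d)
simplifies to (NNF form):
~b | ~d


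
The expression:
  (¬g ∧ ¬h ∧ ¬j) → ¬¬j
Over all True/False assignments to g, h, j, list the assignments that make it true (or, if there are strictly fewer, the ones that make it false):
is false only for:
  g=False, h=False, j=False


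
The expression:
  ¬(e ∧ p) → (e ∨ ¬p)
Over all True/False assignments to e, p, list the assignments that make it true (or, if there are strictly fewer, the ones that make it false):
is false only for:
  e=False, p=True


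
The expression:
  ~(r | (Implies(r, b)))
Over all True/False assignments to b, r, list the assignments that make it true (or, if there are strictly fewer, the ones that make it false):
is never true.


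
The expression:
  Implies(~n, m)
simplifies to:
m | n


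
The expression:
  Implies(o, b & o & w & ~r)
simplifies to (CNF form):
(b | ~o) & (w | ~o) & (~o | ~r)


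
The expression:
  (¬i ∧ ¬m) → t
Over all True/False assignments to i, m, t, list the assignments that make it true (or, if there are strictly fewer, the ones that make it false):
is false only for:
  i=False, m=False, t=False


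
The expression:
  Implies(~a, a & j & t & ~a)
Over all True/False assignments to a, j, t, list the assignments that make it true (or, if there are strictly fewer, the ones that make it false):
is true only for:
  a=True, j=False, t=False;
  a=True, j=False, t=True;
  a=True, j=True, t=False;
  a=True, j=True, t=True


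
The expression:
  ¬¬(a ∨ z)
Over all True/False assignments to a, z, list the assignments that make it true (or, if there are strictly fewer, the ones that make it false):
is false only for:
  a=False, z=False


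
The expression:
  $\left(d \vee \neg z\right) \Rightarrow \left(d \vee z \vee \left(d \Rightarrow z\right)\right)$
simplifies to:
$\text{True}$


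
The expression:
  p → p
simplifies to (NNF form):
True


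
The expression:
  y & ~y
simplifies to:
False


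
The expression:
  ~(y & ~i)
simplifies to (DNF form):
i | ~y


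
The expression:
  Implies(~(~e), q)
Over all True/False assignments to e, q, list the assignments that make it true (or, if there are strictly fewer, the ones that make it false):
is false only for:
  e=True, q=False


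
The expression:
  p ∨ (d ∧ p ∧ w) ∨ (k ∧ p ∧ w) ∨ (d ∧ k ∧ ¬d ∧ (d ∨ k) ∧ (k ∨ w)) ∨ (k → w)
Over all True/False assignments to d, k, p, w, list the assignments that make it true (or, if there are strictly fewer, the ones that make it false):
is false only for:
  d=False, k=True, p=False, w=False;
  d=True, k=True, p=False, w=False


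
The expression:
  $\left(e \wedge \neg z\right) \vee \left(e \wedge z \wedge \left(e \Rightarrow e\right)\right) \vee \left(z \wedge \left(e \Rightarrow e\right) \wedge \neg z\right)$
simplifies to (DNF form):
$e$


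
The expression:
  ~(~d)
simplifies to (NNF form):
d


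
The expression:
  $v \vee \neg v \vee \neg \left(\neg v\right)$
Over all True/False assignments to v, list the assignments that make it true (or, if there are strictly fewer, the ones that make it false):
is always true.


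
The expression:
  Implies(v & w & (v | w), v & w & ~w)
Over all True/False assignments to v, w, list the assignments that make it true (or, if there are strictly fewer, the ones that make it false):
is false only for:
  v=True, w=True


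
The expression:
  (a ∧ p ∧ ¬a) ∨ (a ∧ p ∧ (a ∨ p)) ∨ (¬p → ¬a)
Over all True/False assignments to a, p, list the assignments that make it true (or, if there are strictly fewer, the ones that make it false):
is false only for:
  a=True, p=False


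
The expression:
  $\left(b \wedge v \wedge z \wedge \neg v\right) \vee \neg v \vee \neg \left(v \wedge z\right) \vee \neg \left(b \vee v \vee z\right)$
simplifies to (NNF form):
$\neg v \vee \neg z$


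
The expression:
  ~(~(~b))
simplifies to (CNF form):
~b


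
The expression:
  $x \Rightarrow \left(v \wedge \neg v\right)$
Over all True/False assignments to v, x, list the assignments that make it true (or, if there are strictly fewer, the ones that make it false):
is true only for:
  v=False, x=False;
  v=True, x=False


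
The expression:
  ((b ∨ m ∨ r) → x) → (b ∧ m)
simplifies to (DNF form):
(b ∧ m) ∨ (b ∧ ¬x) ∨ (m ∧ ¬x) ∨ (r ∧ ¬x)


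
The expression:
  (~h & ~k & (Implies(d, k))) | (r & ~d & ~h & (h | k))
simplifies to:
~d & ~h & (r | ~k)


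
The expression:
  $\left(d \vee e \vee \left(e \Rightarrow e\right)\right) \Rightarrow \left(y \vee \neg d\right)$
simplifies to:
$y \vee \neg d$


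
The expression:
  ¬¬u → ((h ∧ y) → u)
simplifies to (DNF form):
True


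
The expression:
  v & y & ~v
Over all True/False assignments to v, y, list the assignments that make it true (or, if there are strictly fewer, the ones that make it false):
is never true.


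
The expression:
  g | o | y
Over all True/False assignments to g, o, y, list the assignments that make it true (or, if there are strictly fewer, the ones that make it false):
is false only for:
  g=False, o=False, y=False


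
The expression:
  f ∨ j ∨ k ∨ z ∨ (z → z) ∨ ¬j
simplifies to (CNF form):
True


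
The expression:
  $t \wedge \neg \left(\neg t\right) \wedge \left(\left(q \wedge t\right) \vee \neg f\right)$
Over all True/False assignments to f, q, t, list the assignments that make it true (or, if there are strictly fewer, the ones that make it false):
is true only for:
  f=False, q=False, t=True;
  f=False, q=True, t=True;
  f=True, q=True, t=True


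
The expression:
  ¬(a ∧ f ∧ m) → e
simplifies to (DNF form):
e ∨ (a ∧ f ∧ m)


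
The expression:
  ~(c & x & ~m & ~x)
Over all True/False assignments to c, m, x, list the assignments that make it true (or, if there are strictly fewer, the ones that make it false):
is always true.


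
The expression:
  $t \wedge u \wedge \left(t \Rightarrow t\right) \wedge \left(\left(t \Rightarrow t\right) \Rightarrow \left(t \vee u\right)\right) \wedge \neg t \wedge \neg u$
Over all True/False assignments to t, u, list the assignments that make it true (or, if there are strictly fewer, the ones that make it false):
is never true.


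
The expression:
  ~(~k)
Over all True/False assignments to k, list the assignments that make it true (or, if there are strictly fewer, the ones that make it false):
is true only for:
  k=True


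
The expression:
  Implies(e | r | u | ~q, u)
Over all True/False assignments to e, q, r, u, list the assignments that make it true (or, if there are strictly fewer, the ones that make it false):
is false only for:
  e=False, q=False, r=False, u=False;
  e=False, q=False, r=True, u=False;
  e=False, q=True, r=True, u=False;
  e=True, q=False, r=False, u=False;
  e=True, q=False, r=True, u=False;
  e=True, q=True, r=False, u=False;
  e=True, q=True, r=True, u=False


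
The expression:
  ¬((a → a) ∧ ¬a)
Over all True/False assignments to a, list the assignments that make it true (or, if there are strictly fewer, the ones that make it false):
is true only for:
  a=True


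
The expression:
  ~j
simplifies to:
~j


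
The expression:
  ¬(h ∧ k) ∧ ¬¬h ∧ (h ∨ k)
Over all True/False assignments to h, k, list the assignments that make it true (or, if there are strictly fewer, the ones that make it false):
is true only for:
  h=True, k=False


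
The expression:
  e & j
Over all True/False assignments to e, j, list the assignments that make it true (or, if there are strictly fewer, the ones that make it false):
is true only for:
  e=True, j=True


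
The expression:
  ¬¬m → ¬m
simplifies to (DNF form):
¬m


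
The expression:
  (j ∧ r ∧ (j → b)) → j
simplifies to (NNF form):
True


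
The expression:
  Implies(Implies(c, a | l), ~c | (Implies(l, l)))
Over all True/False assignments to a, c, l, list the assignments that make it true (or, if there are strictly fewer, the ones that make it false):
is always true.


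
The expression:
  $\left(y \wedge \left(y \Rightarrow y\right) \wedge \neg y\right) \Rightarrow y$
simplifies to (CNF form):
$\text{True}$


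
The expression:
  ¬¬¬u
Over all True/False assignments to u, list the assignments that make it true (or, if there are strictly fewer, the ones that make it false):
is true only for:
  u=False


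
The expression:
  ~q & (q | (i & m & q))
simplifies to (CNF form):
False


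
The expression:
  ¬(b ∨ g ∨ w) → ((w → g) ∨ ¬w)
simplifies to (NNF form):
True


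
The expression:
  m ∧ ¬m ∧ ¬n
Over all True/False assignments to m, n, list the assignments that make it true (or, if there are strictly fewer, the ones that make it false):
is never true.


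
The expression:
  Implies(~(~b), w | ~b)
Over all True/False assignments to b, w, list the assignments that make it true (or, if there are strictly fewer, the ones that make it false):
is false only for:
  b=True, w=False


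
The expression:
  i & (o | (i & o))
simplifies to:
i & o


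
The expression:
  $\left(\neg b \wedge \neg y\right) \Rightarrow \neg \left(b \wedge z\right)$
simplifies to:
$\text{True}$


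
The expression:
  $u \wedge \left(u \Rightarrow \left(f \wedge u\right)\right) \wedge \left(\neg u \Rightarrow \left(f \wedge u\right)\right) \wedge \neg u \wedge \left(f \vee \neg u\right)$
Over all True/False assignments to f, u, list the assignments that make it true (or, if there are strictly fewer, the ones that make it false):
is never true.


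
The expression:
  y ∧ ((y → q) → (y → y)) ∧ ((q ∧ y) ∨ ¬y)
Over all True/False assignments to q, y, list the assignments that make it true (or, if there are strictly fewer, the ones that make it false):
is true only for:
  q=True, y=True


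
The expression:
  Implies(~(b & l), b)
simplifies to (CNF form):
b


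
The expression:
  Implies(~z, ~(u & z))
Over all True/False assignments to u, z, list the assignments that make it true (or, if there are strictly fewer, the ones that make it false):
is always true.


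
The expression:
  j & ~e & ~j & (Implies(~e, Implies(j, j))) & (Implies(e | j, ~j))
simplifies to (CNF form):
False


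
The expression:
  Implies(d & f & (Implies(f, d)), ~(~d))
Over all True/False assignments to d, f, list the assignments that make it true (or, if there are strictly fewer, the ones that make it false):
is always true.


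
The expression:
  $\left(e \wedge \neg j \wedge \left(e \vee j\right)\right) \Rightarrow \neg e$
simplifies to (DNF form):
$j \vee \neg e$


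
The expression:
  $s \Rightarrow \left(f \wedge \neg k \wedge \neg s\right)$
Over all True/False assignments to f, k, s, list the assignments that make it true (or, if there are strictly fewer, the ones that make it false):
is true only for:
  f=False, k=False, s=False;
  f=False, k=True, s=False;
  f=True, k=False, s=False;
  f=True, k=True, s=False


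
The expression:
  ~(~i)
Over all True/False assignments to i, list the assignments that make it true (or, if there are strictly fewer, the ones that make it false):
is true only for:
  i=True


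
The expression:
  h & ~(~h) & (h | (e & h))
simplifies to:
h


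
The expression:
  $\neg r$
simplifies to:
$\neg r$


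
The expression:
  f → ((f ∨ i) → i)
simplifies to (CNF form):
i ∨ ¬f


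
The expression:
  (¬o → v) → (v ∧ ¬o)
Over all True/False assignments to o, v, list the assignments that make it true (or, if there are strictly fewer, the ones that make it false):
is true only for:
  o=False, v=False;
  o=False, v=True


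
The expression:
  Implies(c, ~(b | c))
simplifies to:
~c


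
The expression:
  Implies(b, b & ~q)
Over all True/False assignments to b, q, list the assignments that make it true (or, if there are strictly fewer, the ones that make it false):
is false only for:
  b=True, q=True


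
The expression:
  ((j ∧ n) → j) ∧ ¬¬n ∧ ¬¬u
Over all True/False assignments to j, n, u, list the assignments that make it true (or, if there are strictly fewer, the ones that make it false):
is true only for:
  j=False, n=True, u=True;
  j=True, n=True, u=True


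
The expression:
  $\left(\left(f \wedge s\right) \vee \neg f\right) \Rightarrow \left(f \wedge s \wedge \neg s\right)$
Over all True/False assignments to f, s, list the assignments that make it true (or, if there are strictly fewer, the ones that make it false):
is true only for:
  f=True, s=False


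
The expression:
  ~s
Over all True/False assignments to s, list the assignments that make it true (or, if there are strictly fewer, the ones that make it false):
is true only for:
  s=False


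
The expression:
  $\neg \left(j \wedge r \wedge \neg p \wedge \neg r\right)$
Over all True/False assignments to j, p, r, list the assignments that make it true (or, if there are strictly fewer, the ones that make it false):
is always true.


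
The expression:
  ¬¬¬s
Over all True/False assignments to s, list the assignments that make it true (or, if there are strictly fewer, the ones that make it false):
is true only for:
  s=False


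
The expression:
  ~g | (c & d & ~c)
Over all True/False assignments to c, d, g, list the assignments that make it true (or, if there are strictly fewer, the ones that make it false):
is true only for:
  c=False, d=False, g=False;
  c=False, d=True, g=False;
  c=True, d=False, g=False;
  c=True, d=True, g=False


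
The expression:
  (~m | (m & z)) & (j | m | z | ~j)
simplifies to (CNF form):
z | ~m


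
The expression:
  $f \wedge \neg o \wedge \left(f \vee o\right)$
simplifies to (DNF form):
$f \wedge \neg o$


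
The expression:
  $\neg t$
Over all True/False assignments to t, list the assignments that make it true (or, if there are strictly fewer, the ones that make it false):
is true only for:
  t=False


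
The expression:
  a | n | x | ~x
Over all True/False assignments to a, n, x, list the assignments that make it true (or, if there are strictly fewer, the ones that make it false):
is always true.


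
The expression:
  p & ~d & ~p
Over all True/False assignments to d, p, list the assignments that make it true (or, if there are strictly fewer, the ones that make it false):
is never true.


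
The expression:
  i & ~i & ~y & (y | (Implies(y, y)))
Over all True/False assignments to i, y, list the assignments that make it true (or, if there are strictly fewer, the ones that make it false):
is never true.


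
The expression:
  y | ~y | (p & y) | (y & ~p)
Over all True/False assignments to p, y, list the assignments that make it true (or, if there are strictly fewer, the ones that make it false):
is always true.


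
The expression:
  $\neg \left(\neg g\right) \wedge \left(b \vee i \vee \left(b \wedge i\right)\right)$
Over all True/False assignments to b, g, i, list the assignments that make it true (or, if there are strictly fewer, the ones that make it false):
is true only for:
  b=False, g=True, i=True;
  b=True, g=True, i=False;
  b=True, g=True, i=True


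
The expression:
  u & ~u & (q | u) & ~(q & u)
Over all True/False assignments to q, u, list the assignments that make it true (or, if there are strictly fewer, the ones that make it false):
is never true.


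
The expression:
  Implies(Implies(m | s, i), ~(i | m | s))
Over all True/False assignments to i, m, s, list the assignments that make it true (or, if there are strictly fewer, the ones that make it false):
is true only for:
  i=False, m=False, s=False;
  i=False, m=False, s=True;
  i=False, m=True, s=False;
  i=False, m=True, s=True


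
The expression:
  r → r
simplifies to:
True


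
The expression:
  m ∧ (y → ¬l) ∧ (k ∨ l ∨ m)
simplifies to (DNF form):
(m ∧ ¬l) ∨ (m ∧ ¬y)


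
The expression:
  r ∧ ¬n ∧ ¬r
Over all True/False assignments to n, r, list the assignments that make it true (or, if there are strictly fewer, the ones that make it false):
is never true.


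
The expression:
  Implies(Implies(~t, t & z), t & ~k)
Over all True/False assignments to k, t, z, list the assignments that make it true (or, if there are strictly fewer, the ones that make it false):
is false only for:
  k=True, t=True, z=False;
  k=True, t=True, z=True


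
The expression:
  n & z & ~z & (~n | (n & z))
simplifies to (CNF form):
False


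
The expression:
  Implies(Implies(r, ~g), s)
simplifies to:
s | (g & r)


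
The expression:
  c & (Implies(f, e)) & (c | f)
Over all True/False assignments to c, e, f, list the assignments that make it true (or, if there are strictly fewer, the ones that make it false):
is true only for:
  c=True, e=False, f=False;
  c=True, e=True, f=False;
  c=True, e=True, f=True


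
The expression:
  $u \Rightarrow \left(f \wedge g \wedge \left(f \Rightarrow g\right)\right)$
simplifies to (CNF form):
$\left(f \vee \neg u\right) \wedge \left(g \vee \neg u\right)$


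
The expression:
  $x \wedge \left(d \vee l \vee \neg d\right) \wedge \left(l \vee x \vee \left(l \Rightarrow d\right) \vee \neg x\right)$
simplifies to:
$x$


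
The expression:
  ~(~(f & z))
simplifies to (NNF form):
f & z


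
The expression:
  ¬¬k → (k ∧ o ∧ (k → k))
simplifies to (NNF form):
o ∨ ¬k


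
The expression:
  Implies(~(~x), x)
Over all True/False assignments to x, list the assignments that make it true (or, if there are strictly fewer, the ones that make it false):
is always true.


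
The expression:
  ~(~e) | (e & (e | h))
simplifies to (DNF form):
e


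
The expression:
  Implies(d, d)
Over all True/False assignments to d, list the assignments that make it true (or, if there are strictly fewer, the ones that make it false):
is always true.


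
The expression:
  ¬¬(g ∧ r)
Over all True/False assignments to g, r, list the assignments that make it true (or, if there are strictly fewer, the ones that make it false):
is true only for:
  g=True, r=True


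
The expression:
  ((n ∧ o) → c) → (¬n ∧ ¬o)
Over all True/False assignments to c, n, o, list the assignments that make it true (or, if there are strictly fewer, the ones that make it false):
is true only for:
  c=False, n=False, o=False;
  c=False, n=True, o=True;
  c=True, n=False, o=False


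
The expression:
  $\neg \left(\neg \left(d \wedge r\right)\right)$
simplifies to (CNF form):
$d \wedge r$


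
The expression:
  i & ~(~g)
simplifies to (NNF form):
g & i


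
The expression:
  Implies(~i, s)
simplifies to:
i | s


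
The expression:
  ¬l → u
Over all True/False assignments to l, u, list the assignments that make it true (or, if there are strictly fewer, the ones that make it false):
is false only for:
  l=False, u=False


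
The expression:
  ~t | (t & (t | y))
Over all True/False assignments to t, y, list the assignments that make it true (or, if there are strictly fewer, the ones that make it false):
is always true.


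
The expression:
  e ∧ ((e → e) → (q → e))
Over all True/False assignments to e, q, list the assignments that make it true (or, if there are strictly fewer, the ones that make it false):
is true only for:
  e=True, q=False;
  e=True, q=True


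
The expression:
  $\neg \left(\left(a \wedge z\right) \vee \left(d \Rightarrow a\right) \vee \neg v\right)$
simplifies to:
$d \wedge v \wedge \neg a$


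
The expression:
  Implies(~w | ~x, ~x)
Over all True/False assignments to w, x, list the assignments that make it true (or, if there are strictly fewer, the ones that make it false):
is false only for:
  w=False, x=True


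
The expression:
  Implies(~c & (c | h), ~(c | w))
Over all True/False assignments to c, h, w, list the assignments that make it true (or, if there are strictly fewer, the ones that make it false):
is false only for:
  c=False, h=True, w=True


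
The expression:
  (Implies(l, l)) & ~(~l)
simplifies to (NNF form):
l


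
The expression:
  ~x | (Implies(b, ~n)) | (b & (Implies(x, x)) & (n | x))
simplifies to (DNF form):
True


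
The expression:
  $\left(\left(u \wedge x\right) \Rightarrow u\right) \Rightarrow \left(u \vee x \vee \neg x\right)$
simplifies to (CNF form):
$\text{True}$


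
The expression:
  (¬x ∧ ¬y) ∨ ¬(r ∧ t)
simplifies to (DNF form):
(¬x ∧ ¬y) ∨ ¬r ∨ ¬t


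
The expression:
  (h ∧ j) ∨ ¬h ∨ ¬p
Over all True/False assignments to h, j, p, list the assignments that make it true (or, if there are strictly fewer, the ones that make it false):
is false only for:
  h=True, j=False, p=True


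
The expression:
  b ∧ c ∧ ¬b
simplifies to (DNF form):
False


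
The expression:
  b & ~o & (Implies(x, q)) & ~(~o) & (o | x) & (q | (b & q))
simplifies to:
False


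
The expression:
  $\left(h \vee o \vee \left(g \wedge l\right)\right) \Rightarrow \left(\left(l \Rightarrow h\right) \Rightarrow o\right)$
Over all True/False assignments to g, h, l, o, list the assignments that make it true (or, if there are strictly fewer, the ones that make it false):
is false only for:
  g=False, h=True, l=False, o=False;
  g=False, h=True, l=True, o=False;
  g=True, h=True, l=False, o=False;
  g=True, h=True, l=True, o=False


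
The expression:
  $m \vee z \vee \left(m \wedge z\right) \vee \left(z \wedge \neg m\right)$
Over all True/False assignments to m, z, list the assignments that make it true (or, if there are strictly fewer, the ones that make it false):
is false only for:
  m=False, z=False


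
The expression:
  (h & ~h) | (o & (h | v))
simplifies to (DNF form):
(h & o) | (o & v)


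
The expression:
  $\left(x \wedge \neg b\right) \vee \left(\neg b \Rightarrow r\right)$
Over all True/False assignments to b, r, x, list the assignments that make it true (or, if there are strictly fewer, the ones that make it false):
is false only for:
  b=False, r=False, x=False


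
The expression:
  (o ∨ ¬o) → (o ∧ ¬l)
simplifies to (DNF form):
o ∧ ¬l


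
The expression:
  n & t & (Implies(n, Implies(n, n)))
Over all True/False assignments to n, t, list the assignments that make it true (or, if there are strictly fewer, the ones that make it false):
is true only for:
  n=True, t=True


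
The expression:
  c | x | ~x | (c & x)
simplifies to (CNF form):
True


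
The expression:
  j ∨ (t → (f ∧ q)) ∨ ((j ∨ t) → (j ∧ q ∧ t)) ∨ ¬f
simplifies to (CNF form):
j ∨ q ∨ ¬f ∨ ¬t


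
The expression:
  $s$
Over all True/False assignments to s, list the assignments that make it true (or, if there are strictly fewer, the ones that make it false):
is true only for:
  s=True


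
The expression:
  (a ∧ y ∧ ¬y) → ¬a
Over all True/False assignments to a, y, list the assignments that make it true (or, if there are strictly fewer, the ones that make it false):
is always true.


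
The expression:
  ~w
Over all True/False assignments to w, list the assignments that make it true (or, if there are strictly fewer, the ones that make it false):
is true only for:
  w=False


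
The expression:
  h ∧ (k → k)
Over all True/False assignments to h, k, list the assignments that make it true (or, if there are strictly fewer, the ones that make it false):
is true only for:
  h=True, k=False;
  h=True, k=True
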